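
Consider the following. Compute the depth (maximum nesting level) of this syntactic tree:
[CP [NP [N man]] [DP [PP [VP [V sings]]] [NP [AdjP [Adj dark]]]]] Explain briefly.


Count bracket nesting levels:
'[' at pos 0: depth = 1
'[' at pos 4: depth = 2
'[' at pos 8: depth = 3
'[' at pos 17: depth = 2
'[' at pos 21: depth = 3
'[' at pos 25: depth = 4
'[' at pos 29: depth = 5
'[' at pos 41: depth = 3
'[' at pos 45: depth = 4
'[' at pos 51: depth = 5
Maximum depth reached: 5

5


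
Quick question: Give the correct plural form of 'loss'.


Apply rule: Add -es (sibilant/fricative ending). 'loss' becomes 'losses'.

losses


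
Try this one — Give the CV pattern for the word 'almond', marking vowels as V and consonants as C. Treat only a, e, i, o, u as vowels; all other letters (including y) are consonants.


Letter mapping: a = V, l = C, m = C, o = V, n = C, d = C.

VCCVCC


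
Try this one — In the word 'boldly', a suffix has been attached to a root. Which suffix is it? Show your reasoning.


The word 'boldly' = 'bold' (root) + '-ly' (suffix). The suffix is '-ly'.

ly


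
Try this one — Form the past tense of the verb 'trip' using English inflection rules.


Apply rule: Double final consonant and add -ed. 'trip' becomes 'tripped'.

tripped


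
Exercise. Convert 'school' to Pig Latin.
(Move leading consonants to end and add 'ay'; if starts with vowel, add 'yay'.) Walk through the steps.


'school': move consonant cluster 'sch' to end and add 'ay': 'oolschay'.

oolschay


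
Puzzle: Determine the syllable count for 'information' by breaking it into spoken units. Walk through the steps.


Break 'information' into syllables: in-for-ma-tion -> in | for | ma | tion = 4 syllables

4 syllables


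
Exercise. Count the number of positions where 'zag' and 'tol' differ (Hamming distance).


Alignment:
Position 1: 'z' vs 't' = DIFFER
Position 2: 'a' vs 'o' = DIFFER
Position 3: 'g' vs 'l' = DIFFER
Total differences: 3

3


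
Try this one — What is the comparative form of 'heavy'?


Apply comparative formation (consonant + y: change y to i, add -er): 'heavy' -> 'heavier'.

heavier


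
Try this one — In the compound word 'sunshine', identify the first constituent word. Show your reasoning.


Split 'sunshine' into 'sun' + 'shine'. The first part is 'sun'.

sun


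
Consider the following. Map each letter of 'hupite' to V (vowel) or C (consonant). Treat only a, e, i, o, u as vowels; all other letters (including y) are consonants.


Letter mapping: h = C, u = V, p = C, i = V, t = C, e = V.

CVCVCV


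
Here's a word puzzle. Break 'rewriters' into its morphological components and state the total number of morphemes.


Step 1: Identify prefix: 're' (meaning: again)
Step 2: Identify root: 'write'
Step 3: Identify suffix(es): 'er, s'
Decomposition: re- (prefix: again) + write (root) + -er (suffix: one who) + -s (plural)
Total morphemes: 4

4 morphemes (re- (prefix: again) + write (root) + -er (suffix: one who) + -s (plural))


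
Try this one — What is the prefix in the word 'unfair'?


The word 'unfair' = 'un' (prefix) + 'fair' (root). The prefix is 'un'.

un


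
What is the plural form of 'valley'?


Apply rule: Add -s. 'valley' becomes 'valleys'.

valleys


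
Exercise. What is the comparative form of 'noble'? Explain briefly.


Apply comparative formation (ends in e: add -r): 'noble' -> 'nobler'.

nobler


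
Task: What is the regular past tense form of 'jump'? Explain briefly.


Apply rule: Add -ed. 'jump' becomes 'jumped'.

jumped


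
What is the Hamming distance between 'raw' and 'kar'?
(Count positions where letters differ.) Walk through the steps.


Alignment:
Position 1: 'r' vs 'k' = DIFFER
Position 2: 'a' vs 'a' = match
Position 3: 'w' vs 'r' = DIFFER
Total differences: 2

2


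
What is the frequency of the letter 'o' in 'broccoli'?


Letter 'o' in 'broccoli': found at position(s) 3, 6 = 2 occurrence(s).

2


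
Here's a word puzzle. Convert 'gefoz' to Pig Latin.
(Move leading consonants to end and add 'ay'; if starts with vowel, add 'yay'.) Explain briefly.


'gefoz': move consonant cluster 'g' to end and add 'ay': 'efozgay'.

efozgay


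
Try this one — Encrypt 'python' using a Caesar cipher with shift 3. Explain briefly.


Shift each letter by 3: p -> s, y -> b, t -> w, h -> k, o -> r, n -> q. Result: 'sbwkrq'.

sbwkrq


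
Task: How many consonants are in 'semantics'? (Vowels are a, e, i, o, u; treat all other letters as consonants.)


Consonants in 'semantics': s, m, n, t, c, s = 6 consonants.

6


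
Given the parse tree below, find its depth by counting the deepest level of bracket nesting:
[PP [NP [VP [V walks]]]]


Count bracket nesting levels:
'[' at pos 0: depth = 1
'[' at pos 4: depth = 2
'[' at pos 8: depth = 3
'[' at pos 12: depth = 4
Maximum depth reached: 4

4


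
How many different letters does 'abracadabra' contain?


Unique letters in 'abracadabra': {a, b, c, d, r} = 5 distinct letters.

5


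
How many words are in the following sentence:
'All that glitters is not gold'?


Split into words: All | that | glitters | is | not | gold = 6 words.

6


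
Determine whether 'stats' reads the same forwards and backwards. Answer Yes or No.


Forward: 'stats'
Reversed: 'stats'
They are identical.

Yes


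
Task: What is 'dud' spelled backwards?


Reverse 'dud' character by character: 'dud'.

dud


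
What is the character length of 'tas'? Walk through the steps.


Spell out 'tas' and number each letter: t(1), a(2), s(3). Total: 3 letters.

3


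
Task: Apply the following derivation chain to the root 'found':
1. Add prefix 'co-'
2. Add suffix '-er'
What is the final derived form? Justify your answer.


Step 1: Add prefix 'co-' to 'found' = 'cofound'
Step 2: Add suffix '-er' to 'cofound' = 'cofounder'

cofounder


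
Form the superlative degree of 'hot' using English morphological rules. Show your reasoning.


Apply superlative formation (double final consonant, add -est): 'hot' -> 'hottest'.

hottest


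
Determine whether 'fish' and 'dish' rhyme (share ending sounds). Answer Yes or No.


Rime (stressed vowel + following sounds) of 'fish': -ish = /ɪʃ/
Rime of 'dish': -ish = /ɪʃ/
/ɪʃ/ and /ɪʃ/ are the same ending sound, so the words rhyme.

Yes


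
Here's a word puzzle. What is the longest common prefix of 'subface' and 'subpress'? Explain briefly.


Compare from the start: 3 characters match: 'sub'. Mismatch at position 4: 'f' vs 'p'.

sub


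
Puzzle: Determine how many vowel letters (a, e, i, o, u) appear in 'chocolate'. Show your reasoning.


Vowels in 'chocolate': o, o, a, e = 4 vowels.

4


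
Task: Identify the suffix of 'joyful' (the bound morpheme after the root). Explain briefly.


The word 'joyful' = 'joy' (root) + '-ful' (suffix). The suffix is '-ful'.

ful


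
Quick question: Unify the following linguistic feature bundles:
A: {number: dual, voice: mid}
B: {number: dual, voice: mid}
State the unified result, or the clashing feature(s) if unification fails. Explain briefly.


Compare features:
number: A=dual vs B=dual -> unified: dual
voice: A=mid vs B=mid -> unified: mid
No clashes found.

Unified: {number: dual, voice: mid}


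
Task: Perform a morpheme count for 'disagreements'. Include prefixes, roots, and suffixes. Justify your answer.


Decomposition: dis- (prefix) + agree (root) + -ment (suffix) + -s (plural) = 4 morpheme(s)

4 morphemes


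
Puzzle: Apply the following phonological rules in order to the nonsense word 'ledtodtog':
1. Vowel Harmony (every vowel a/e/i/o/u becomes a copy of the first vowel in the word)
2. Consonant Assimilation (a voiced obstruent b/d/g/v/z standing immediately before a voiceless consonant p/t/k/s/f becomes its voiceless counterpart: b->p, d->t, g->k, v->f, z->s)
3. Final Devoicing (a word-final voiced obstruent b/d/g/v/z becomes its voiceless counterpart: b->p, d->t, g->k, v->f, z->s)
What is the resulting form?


Starting form: 'ledtodtog'
Rule 1: Vowel Harmony: all vowels become 'e' (matching first vowel). 'ledtodtog' -> 'ledtedteg'
Rule 2: Consonant Assimilation: voiced obstruent before voiceless consonant becomes voiceless ('dt' -> 'tt', 'dt' -> 'tt'). 'ledtedteg' -> 'lettetteg'
Rule 3: Final Devoicing: word-final voiced obstruent 'g' becomes voiceless 'k'. 'lettetteg' -> 'lettettek'
Final form: 'lettettek'

lettettek


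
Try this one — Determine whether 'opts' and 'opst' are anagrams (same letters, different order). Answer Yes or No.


Sorted letters of 'opts': 'opst'
Sorted letters of 'opst': 'opst'
They match.

Yes


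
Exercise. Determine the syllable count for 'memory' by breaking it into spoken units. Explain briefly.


Break 'memory' into syllables: mem-o-ry -> mem | o | ry = 3 syllables

3 syllables


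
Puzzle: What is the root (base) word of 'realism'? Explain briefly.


Remove suffix '-ism' from 'realism' to get root 'real'.

real


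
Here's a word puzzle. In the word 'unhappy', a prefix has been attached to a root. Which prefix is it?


The word 'unhappy' = 'un' (prefix) + 'happy' (root). The prefix is 'un'.

un


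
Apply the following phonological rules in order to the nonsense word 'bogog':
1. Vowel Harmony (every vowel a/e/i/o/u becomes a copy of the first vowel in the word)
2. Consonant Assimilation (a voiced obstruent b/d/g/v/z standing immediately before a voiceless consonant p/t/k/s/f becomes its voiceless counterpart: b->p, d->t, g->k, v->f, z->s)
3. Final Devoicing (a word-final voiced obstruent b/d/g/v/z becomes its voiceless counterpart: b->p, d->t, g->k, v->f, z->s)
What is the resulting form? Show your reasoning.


Starting form: 'bogog'
Rule 1: Vowel Harmony: all vowels already match. No change.
Rule 2: Consonant Assimilation: no voiced obstruent (b/d/g/v/z) stands immediately before a voiceless consonant (p/t/k/s/f). No change.
Rule 3: Final Devoicing: word-final voiced obstruent 'g' becomes voiceless 'k'. 'bogog' -> 'bogok'
Final form: 'bogok'

bogok


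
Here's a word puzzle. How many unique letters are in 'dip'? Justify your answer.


Unique letters in 'dip': {d, i, p} = 3 distinct letters.

3


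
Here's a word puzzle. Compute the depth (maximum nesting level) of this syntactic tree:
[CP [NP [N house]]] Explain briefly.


Count bracket nesting levels:
'[' at pos 0: depth = 1
'[' at pos 4: depth = 2
'[' at pos 8: depth = 3
Maximum depth reached: 3

3


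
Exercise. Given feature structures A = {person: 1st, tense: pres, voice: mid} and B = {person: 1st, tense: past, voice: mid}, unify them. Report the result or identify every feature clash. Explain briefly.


Compare features:
person: A=1st vs B=1st -> unified: 1st
tense: A=pres vs B=past -> CLASH
voice: A=mid vs B=mid -> unified: mid
Clash detected on feature 'tense' (pres vs past); unification fails.

CLASH on 'tense' (pres vs past)


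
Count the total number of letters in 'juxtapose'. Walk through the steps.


Spell out 'juxtapose' and number each letter: j(1), u(2), x(3), t(4), a(5), p(6), o(7), s(8), e(9). Total: 9 letters.

9


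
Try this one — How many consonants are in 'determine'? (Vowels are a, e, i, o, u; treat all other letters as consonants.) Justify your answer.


Consonants in 'determine': d, t, r, m, n = 5 consonants.

5


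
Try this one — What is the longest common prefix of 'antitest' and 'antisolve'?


Compare from the start: 4 characters match: 'anti'. Mismatch at position 5: 't' vs 's'.

anti


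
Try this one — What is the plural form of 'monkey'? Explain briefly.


Apply rule: Add -s. 'monkey' becomes 'monkeys'.

monkeys


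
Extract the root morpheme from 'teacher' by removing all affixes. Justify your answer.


Remove suffix '-er' from 'teacher' to get root 'teach'.

teach


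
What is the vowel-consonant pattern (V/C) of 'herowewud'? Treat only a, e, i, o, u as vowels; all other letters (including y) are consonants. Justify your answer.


Letter mapping: h = C, e = V, r = C, o = V, w = C, e = V, w = C, u = V, d = C.

CVCVCVCVC


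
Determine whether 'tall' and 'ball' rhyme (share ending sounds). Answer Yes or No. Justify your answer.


Rime (stressed vowel + following sounds) of 'tall': -all = /ɔːl/
Rime of 'ball': -all = /ɔːl/
/ɔːl/ and /ɔːl/ are the same ending sound, so the words rhyme.

Yes


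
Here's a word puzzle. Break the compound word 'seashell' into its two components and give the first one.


Split 'seashell' into 'sea' + 'shell'. The first part is 'sea'.

sea


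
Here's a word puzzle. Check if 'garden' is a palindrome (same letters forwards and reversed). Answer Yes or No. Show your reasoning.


Forward: 'garden'
Reversed: 'nedrag'
They differ.

No


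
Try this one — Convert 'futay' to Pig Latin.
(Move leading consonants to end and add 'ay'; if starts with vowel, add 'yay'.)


'futay': move consonant cluster 'f' to end and add 'ay': 'utayfay'.

utayfay


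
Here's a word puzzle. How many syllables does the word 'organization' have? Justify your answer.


Break 'organization' into syllables: or-gan-i-za-tion -> or | gan | i | za | tion = 5 syllables

5 syllables


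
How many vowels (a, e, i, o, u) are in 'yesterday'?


Vowels in 'yesterday': e, e, a = 3 vowels.

3


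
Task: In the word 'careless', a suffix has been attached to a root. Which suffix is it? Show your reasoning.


The word 'careless' = 'care' (root) + '-less' (suffix). The suffix is '-less'.

less


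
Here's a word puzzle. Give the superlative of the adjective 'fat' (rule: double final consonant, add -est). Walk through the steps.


Apply superlative formation (double final consonant, add -est): 'fat' -> 'fattest'.

fattest


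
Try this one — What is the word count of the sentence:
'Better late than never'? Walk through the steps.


Split into words: Better | late | than | never = 4 words.

4


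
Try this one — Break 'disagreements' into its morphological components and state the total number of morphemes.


Step 1: Identify prefix: 'dis' (meaning: not/apart)
Step 2: Identify root: 'agree'
Step 3: Identify suffix(es): 'ment, s'
Decomposition: dis- (prefix: not/apart) + agree (root) + -ment (suffix: action/result) + -s (plural)
Total morphemes: 4

4 morphemes (dis- (prefix: not/apart) + agree (root) + -ment (suffix: action/result) + -s (plural))


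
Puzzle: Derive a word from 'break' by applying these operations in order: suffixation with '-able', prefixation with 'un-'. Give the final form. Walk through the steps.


Step 1: Add suffix '-able' to 'break' = 'breakable'
Step 2: Add prefix 'un-' to 'breakable' = 'unbreakable'

unbreakable


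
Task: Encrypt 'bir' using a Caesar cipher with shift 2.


Shift each letter by 2: b -> d, i -> k, r -> t. Result: 'dkt'.

dkt


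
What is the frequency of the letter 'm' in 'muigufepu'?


Letter 'm' in 'muigufepu': found at position(s) 1 = 1 occurrence(s).

1


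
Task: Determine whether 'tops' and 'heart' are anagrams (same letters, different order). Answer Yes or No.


Sorted letters of 'tops': 'opst'
Sorted letters of 'heart': 'aehrt'
They do not match.

No


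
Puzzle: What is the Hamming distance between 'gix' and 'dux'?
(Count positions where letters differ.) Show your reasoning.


Alignment:
Position 1: 'g' vs 'd' = DIFFER
Position 2: 'i' vs 'u' = DIFFER
Position 3: 'x' vs 'x' = match
Total differences: 2

2


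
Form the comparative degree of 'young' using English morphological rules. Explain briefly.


Apply comparative formation (add -er): 'young' -> 'younger'.

younger


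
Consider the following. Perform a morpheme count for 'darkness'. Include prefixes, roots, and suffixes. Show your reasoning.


Decomposition: dark (root) + -ness (suffix) = 2 morpheme(s)

2 morphemes


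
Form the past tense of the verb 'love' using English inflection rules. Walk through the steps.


Apply rule: Add -d (word ends in -e). 'love' becomes 'loved'.

loved


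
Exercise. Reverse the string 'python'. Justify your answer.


Reverse 'python' character by character: 'nohtyp'.

nohtyp


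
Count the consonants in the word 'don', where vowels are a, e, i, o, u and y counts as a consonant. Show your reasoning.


Consonants in 'don': d, n = 2 consonants.

2


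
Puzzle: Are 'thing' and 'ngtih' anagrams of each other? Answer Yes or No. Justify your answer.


Sorted letters of 'thing': 'ghint'
Sorted letters of 'ngtih': 'ghint'
They match.

Yes


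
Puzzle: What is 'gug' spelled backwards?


Reverse 'gug' character by character: 'gug'.

gug


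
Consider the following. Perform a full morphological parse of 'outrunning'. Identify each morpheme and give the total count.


Step 1: Identify prefix: 'out' (meaning: surpass)
Step 2: Identify root: 'run'
Step 3: Identify suffix(es): 'ing'
Decomposition: out- (prefix: surpass) + run (root) + -ing (suffix: ongoing action)
Total morphemes: 3

3 morphemes (out- (prefix: surpass) + run (root) + -ing (suffix: ongoing action))


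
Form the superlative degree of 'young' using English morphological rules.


Apply superlative formation (add -est): 'young' -> 'youngest'.

youngest


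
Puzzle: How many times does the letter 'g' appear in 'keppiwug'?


Letter 'g' in 'keppiwug': found at position(s) 8 = 1 occurrence(s).

1


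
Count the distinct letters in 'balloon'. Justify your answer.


Unique letters in 'balloon': {a, b, l, n, o} = 5 distinct letters.

5


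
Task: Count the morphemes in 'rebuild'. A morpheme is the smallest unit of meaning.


Decomposition: re- (prefix) + build (root) = 2 morpheme(s)

2 morphemes


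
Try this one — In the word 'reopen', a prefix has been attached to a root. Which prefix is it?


The word 'reopen' = 're' (prefix) + 'open' (root). The prefix is 're'.

re


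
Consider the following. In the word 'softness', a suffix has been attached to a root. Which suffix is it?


The word 'softness' = 'soft' (root) + '-ness' (suffix). The suffix is '-ness'.

ness


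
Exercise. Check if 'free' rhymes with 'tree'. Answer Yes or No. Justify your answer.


Rime (stressed vowel + following sounds) of 'free': -ee = /iː/
Rime of 'tree': -ee = /iː/
/iː/ and /iː/ are the same ending sound, so the words rhyme.

Yes


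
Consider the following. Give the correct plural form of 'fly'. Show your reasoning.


Apply rule: Change -y to -ies (consonant + y). 'fly' becomes 'flies'.

flies


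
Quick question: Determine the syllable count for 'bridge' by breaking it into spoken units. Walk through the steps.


Break 'bridge' into syllables: bridge -> bridge = 1 syllable

1 syllable


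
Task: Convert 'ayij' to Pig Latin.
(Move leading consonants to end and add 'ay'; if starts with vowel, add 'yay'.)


'ayij' starts with a vowel, so add 'yay': 'ayijyay'.

ayijyay


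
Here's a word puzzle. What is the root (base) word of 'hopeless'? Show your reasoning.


Remove suffix '-less' from 'hopeless' to get root 'hope'.

hope


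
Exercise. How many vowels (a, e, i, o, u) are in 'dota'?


Vowels in 'dota': o, a = 2 vowels.

2


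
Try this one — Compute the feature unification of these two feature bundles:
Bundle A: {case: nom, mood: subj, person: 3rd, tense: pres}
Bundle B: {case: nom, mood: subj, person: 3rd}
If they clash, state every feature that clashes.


Compare features:
case: A=nom vs B=nom -> unified: nom
mood: A=subj vs B=subj -> unified: subj
person: A=3rd vs B=3rd -> unified: 3rd
tense: A=pres vs B=_ -> unified: pres
No clashes found.

Unified: {case: nom, mood: subj, person: 3rd, tense: pres}


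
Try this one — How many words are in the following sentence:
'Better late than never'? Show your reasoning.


Split into words: Better | late | than | never = 4 words.

4


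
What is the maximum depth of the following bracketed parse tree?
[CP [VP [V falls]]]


Count bracket nesting levels:
'[' at pos 0: depth = 1
'[' at pos 4: depth = 2
'[' at pos 8: depth = 3
Maximum depth reached: 3

3


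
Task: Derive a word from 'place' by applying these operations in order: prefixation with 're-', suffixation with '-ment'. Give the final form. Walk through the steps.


Step 1: Add prefix 're-' to 'place' = 'replace'
Step 2: Add suffix '-ment' to 'replace' = 'replacement'

replacement


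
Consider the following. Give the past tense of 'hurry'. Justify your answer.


Apply rule: Change -y to -ied. 'hurry' becomes 'hurried'.

hurried


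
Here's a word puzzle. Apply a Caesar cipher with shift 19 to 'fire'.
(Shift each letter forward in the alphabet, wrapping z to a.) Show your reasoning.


Shift each letter by 19: f -> y, i -> b, r -> k, e -> x. Result: 'ybkx'.

ybkx


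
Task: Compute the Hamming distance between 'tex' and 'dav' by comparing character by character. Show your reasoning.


Alignment:
Position 1: 't' vs 'd' = DIFFER
Position 2: 'e' vs 'a' = DIFFER
Position 3: 'x' vs 'v' = DIFFER
Total differences: 3

3


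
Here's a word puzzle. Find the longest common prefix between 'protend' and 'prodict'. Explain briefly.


Compare from the start: 3 characters match: 'pro'. Mismatch at position 4: 't' vs 'd'.

pro


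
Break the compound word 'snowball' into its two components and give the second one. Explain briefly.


Split 'snowball' into 'snow' + 'ball'. The second part is 'ball'.

ball


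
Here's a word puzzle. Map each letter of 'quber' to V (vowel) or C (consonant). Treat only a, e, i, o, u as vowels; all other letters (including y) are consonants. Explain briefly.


Letter mapping: q = C, u = V, b = C, e = V, r = C.

CVCVC


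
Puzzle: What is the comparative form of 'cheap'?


Apply comparative formation (add -er): 'cheap' -> 'cheaper'.

cheaper


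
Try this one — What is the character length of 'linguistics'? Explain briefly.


Spell out 'linguistics' and number each letter: l(1), i(2), n(3), g(4), u(5), i(6), s(7), t(8), i(9), c(10), s(11). Total: 11 letters.

11


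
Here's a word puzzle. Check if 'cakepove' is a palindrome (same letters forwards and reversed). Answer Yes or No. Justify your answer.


Forward: 'cakepove'
Reversed: 'evopekac'
They differ.

No


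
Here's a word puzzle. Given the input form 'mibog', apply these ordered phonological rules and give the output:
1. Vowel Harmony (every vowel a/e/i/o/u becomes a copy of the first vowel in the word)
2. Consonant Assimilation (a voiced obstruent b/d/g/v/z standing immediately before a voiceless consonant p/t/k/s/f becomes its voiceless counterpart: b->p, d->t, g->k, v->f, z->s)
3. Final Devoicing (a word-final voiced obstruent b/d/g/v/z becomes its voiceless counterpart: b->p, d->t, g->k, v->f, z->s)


Starting form: 'mibog'
Rule 1: Vowel Harmony: all vowels become 'i' (matching first vowel). 'mibog' -> 'mibig'
Rule 2: Consonant Assimilation: no voiced obstruent (b/d/g/v/z) stands immediately before a voiceless consonant (p/t/k/s/f). No change.
Rule 3: Final Devoicing: word-final voiced obstruent 'g' becomes voiceless 'k'. 'mibig' -> 'mibik'
Final form: 'mibik'

mibik


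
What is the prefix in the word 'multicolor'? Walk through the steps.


The word 'multicolor' = 'multi' (prefix) + 'color' (root). The prefix is 'multi'.

multi


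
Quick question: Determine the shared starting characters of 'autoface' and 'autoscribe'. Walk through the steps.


Compare from the start: 4 characters match: 'auto'. Mismatch at position 5: 'f' vs 's'.

auto


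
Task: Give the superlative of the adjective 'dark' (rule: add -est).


Apply superlative formation (add -est): 'dark' -> 'darkest'.

darkest


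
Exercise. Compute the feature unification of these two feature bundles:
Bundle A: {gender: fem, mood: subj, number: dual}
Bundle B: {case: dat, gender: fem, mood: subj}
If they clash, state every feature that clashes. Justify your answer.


Compare features:
case: A=_ vs B=dat -> unified: dat
gender: A=fem vs B=fem -> unified: fem
mood: A=subj vs B=subj -> unified: subj
number: A=dual vs B=_ -> unified: dual
No clashes found.

Unified: {case: dat, gender: fem, mood: subj, number: dual}


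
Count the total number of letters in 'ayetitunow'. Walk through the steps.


Spell out 'ayetitunow' and number each letter: a(1), y(2), e(3), t(4), i(5), t(6), u(7), n(8), o(9), w(10). Total: 10 letters.

10


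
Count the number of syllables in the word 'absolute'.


Break 'absolute' into syllables: ab-so-lute -> ab | so | lute = 3 syllables

3 syllables


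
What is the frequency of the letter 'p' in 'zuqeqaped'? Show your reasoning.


Letter 'p' in 'zuqeqaped': found at position(s) 7 = 1 occurrence(s).

1


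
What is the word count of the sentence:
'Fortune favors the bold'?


Split into words: Fortune | favors | the | bold = 4 words.

4


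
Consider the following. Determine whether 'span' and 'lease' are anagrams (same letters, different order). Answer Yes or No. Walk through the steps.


Sorted letters of 'span': 'anps'
Sorted letters of 'lease': 'aeels'
They do not match.

No


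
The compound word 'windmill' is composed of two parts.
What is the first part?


Split 'windmill' into 'wind' + 'mill'. The first part is 'wind'.

wind


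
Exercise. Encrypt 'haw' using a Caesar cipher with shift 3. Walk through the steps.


Shift each letter by 3: h -> k, a -> d, w -> z. Result: 'kdz'.

kdz


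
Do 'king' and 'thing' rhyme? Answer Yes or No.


Rime (stressed vowel + following sounds) of 'king': -ing = /ɪŋ/
Rime of 'thing': -ing = /ɪŋ/
/ɪŋ/ and /ɪŋ/ are the same ending sound, so the words rhyme.

Yes


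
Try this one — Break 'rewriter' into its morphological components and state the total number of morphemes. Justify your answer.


Step 1: Identify prefix: 're' (meaning: again)
Step 2: Identify root: 'write'
Step 3: Identify suffix(es): 'er'
Decomposition: re- (prefix: again) + write (root) + -er (suffix: one who)
Total morphemes: 3

3 morphemes (re- (prefix: again) + write (root) + -er (suffix: one who))


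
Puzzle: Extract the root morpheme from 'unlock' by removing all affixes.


Remove prefix 'un' from 'unlock' to get root 'lock'.

lock


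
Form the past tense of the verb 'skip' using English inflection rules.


Apply rule: Double final consonant and add -ed. 'skip' becomes 'skipped'.

skipped


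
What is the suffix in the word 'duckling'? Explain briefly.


The word 'duckling' = 'duck' (root) + '-ling' (suffix). The suffix is '-ling'.

ling


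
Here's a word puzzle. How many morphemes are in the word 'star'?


Decomposition: star (free morpheme) = 1 morpheme(s)

1 morphemes


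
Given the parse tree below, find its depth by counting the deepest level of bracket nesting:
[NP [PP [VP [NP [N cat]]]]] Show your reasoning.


Count bracket nesting levels:
'[' at pos 0: depth = 1
'[' at pos 4: depth = 2
'[' at pos 8: depth = 3
'[' at pos 12: depth = 4
'[' at pos 16: depth = 5
Maximum depth reached: 5

5


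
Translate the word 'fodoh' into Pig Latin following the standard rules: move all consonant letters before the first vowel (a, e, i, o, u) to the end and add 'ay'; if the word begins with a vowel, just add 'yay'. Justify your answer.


'fodoh': move consonant cluster 'f' to end and add 'ay': 'odohfay'.

odohfay


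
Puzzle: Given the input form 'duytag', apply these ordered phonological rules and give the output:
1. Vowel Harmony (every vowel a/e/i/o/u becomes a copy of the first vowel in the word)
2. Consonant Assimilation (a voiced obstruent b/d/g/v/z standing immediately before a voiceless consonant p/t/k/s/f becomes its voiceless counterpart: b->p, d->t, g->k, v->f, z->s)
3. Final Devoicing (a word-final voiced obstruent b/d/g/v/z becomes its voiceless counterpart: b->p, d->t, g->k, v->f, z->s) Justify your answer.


Starting form: 'duytag'
Rule 1: Vowel Harmony: all vowels become 'u' (matching first vowel). 'duytag' -> 'duytug'
Rule 2: Consonant Assimilation: no voiced obstruent (b/d/g/v/z) stands immediately before a voiceless consonant (p/t/k/s/f). No change.
Rule 3: Final Devoicing: word-final voiced obstruent 'g' becomes voiceless 'k'. 'duytug' -> 'duytuk'
Final form: 'duytuk'

duytuk


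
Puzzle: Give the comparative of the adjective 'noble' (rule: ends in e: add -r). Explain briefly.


Apply comparative formation (ends in e: add -r): 'noble' -> 'nobler'.

nobler


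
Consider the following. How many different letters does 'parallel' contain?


Unique letters in 'parallel': {a, e, l, p, r} = 5 distinct letters.

5


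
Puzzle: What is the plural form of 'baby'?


Apply rule: Change -y to -ies (consonant + y). 'baby' becomes 'babies'.

babies


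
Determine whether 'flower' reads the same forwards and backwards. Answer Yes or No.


Forward: 'flower'
Reversed: 'rewolf'
They differ.

No


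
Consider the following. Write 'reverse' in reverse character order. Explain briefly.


Reverse 'reverse' character by character: 'esrever'.

esrever


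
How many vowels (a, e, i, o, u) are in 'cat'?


Vowels in 'cat': a = 1 vowels.

1


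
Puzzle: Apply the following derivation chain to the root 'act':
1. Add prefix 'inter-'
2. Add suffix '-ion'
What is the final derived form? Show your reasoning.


Step 1: Add prefix 'inter-' to 'act' = 'interact'
Step 2: Add suffix '-ion' to 'interact' = 'interaction'

interaction


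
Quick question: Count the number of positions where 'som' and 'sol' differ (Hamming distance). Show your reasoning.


Alignment:
Position 1: 's' vs 's' = match
Position 2: 'o' vs 'o' = match
Position 3: 'm' vs 'l' = DIFFER
Total differences: 1

1


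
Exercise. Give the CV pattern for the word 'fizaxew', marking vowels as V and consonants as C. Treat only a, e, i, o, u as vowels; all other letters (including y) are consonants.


Letter mapping: f = C, i = V, z = C, a = V, x = C, e = V, w = C.

CVCVCVC


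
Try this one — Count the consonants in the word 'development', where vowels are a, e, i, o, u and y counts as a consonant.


Consonants in 'development': d, v, l, p, m, n, t = 7 consonants.

7


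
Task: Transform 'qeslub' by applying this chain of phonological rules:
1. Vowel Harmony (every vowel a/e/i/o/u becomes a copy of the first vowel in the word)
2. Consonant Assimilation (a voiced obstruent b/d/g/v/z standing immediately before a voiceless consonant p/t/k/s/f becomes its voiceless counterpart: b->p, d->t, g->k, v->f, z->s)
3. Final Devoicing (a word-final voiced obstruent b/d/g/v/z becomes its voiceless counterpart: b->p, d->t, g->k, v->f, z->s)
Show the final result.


Starting form: 'qeslub'
Rule 1: Vowel Harmony: all vowels become 'e' (matching first vowel). 'qeslub' -> 'qesleb'
Rule 2: Consonant Assimilation: no voiced obstruent (b/d/g/v/z) stands immediately before a voiceless consonant (p/t/k/s/f). No change.
Rule 3: Final Devoicing: word-final voiced obstruent 'b' becomes voiceless 'p'. 'qesleb' -> 'qeslep'
Final form: 'qeslep'

qeslep


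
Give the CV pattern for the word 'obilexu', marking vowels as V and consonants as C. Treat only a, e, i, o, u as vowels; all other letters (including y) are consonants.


Letter mapping: o = V, b = C, i = V, l = C, e = V, x = C, u = V.

VCVCVCV


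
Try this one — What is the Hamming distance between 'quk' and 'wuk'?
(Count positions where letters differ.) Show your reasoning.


Alignment:
Position 1: 'q' vs 'w' = DIFFER
Position 2: 'u' vs 'u' = match
Position 3: 'k' vs 'k' = match
Total differences: 1

1


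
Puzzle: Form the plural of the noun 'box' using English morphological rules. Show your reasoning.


Apply rule: Add -es (sibilant/fricative ending). 'box' becomes 'boxes'.

boxes


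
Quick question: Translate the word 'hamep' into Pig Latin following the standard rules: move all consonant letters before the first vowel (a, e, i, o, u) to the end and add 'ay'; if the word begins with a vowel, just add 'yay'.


'hamep': move consonant cluster 'h' to end and add 'ay': 'amephay'.

amephay


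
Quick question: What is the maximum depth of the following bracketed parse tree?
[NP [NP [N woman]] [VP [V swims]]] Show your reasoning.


Count bracket nesting levels:
'[' at pos 0: depth = 1
'[' at pos 4: depth = 2
'[' at pos 8: depth = 3
'[' at pos 19: depth = 2
'[' at pos 23: depth = 3
Maximum depth reached: 3

3


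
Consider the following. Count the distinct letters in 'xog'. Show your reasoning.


Unique letters in 'xog': {g, o, x} = 3 distinct letters.

3


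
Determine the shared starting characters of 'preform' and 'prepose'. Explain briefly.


Compare from the start: 3 characters match: 'pre'. Mismatch at position 4: 'f' vs 'p'.

pre


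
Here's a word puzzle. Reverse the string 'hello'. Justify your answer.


Reverse 'hello' character by character: 'olleh'.

olleh


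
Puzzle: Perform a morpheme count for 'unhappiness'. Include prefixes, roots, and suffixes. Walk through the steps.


Decomposition: un- (prefix) + happy (root) + -ness (suffix) = 3 morpheme(s)

3 morphemes


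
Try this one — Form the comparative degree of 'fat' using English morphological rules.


Apply comparative formation (double final consonant, add -er): 'fat' -> 'fatter'.

fatter


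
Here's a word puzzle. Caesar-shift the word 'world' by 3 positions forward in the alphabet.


Shift each letter by 3: w -> z, o -> r, r -> u, l -> o, d -> g. Result: 'zruog'.

zruog


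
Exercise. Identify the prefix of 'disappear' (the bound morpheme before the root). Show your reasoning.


The word 'disappear' = 'dis' (prefix) + 'appear' (root). The prefix is 'dis'.

dis


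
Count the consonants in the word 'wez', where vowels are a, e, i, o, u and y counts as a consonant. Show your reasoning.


Consonants in 'wez': w, z = 2 consonants.

2


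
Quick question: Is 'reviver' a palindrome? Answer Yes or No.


Forward: 'reviver'
Reversed: 'reviver'
They are identical.

Yes


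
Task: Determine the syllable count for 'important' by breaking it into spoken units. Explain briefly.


Break 'important' into syllables: im-por-tant -> im | por | tant = 3 syllables

3 syllables


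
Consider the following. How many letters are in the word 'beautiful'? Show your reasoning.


Spell out 'beautiful' and number each letter: b(1), e(2), a(3), u(4), t(5), i(6), f(7), u(8), l(9). Total: 9 letters.

9


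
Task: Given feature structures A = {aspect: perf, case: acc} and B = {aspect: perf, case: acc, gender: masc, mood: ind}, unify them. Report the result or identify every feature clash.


Compare features:
aspect: A=perf vs B=perf -> unified: perf
case: A=acc vs B=acc -> unified: acc
gender: A=_ vs B=masc -> unified: masc
mood: A=_ vs B=ind -> unified: ind
No clashes found.

Unified: {aspect: perf, case: acc, gender: masc, mood: ind}


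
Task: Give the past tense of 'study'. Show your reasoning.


Apply rule: Change -y to -ied. 'study' becomes 'studied'.

studied


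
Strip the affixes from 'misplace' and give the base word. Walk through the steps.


Remove prefix 'mis' from 'misplace' to get root 'place'.

place


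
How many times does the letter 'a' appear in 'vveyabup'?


Letter 'a' in 'vveyabup': found at position(s) 5 = 1 occurrence(s).

1


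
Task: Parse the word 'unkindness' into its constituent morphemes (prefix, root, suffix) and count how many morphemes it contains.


Step 1: Identify prefix: 'un' (meaning: not/reverse)
Step 2: Identify root: 'kind'
Step 3: Identify suffix(es): 'ness'
Decomposition: un- (prefix: not/reverse) + kind (root) + -ness (suffix: state of)
Total morphemes: 3

3 morphemes (un- (prefix: not/reverse) + kind (root) + -ness (suffix: state of))


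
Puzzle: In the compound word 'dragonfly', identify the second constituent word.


Split 'dragonfly' into 'dragon' + 'fly'. The second part is 'fly'.

fly


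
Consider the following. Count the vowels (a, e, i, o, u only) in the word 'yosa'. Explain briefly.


Vowels in 'yosa': o, a = 2 vowels.

2


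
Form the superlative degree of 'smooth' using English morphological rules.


Apply superlative formation (add -est): 'smooth' -> 'smoothest'.

smoothest


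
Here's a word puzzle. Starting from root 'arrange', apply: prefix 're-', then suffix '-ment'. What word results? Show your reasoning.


Step 1: Add prefix 're-' to 'arrange' = 'rearrange'
Step 2: Add suffix '-ment' to 'rearrange' = 'rearrangement'

rearrangement


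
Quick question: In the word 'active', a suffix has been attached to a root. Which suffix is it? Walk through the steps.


The word 'active' = 'act' (root) + '-ive' (suffix). The suffix is '-ive'.

ive


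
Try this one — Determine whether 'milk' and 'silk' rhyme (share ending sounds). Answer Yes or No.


Rime (stressed vowel + following sounds) of 'milk': -ilk = /ɪlk/
Rime of 'silk': -ilk = /ɪlk/
/ɪlk/ and /ɪlk/ are the same ending sound, so the words rhyme.

Yes


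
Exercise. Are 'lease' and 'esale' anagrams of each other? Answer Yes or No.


Sorted letters of 'lease': 'aeels'
Sorted letters of 'esale': 'aeels'
They match.

Yes


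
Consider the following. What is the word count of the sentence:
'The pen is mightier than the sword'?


Split into words: The | pen | is | mightier | than | the | sword = 7 words.

7


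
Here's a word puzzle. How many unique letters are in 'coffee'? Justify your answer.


Unique letters in 'coffee': {c, e, f, o} = 4 distinct letters.

4


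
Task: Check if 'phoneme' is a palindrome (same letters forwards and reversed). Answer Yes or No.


Forward: 'phoneme'
Reversed: 'emenohp'
They differ.

No


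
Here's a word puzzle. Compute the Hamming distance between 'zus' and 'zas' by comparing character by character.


Alignment:
Position 1: 'z' vs 'z' = match
Position 2: 'u' vs 'a' = DIFFER
Position 3: 's' vs 's' = match
Total differences: 1

1


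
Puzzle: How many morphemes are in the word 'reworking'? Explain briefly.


Decomposition: re- (prefix) + work (root) + -ing (suffix) = 3 morpheme(s)

3 morphemes


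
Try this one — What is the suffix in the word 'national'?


The word 'national' = 'nation' (root) + '-al' (suffix). The suffix is '-al'.

al


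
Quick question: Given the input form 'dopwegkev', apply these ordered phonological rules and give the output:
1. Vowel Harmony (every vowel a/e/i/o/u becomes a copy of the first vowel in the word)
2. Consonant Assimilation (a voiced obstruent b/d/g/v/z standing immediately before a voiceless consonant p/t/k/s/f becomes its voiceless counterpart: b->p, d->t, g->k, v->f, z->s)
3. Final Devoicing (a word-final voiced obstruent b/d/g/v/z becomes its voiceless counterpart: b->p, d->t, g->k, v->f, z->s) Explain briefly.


Starting form: 'dopwegkev'
Rule 1: Vowel Harmony: all vowels become 'o' (matching first vowel). 'dopwegkev' -> 'dopwogkov'
Rule 2: Consonant Assimilation: voiced obstruent before voiceless consonant becomes voiceless ('gk' -> 'kk'). 'dopwogkov' -> 'dopwokkov'
Rule 3: Final Devoicing: word-final voiced obstruent 'v' becomes voiceless 'f'. 'dopwokkov' -> 'dopwokkof'
Final form: 'dopwokkof'

dopwokkof


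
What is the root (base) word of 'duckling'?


Remove suffix '-ling' from 'duckling' to get root 'duck'.

duck


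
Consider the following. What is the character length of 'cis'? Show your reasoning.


Spell out 'cis' and number each letter: c(1), i(2), s(3). Total: 3 letters.

3


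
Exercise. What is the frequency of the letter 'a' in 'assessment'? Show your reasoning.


Letter 'a' in 'assessment': found at position(s) 1 = 1 occurrence(s).

1
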